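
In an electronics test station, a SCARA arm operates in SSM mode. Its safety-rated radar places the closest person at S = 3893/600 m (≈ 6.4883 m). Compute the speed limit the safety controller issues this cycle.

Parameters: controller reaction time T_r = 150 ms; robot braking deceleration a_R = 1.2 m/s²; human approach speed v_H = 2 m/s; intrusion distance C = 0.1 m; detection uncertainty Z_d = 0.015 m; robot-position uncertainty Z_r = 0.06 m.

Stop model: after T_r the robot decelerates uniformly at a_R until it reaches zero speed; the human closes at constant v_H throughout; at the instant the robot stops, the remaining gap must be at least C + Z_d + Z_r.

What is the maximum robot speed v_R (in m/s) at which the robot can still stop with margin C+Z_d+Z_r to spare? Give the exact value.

v_R_max = 11/5 m/s = 2.2000 m/s

quadratic (5/12)·v² + (109/60)·v + (-451/75) = 0
  disc = (109/60)² − 4·(5/12)·(-451/75) = 5329/400 ; √disc = 73/20
  v_R = (−(109/60) + 73/20) / (2·(5/12)) = 11/5 m/s
check:
stop time T_s = (11/5)/(6/5) = 1.8333 s
robot in T_r: 2.2000·0.1500 = 0.3300 m
robot covers 2.2000·1.8333 − ½·1.2000·1.8333² = 2.0167 m while stopping
human closes 2.0000·1.9833 = 3.9667 m
margins: 0.1000+0.0150+0.0600 = 0.1750 m
sum ≈ 0.3300+2.0167+3.9667+0.1750 ≈ 6.4883 m = S ✓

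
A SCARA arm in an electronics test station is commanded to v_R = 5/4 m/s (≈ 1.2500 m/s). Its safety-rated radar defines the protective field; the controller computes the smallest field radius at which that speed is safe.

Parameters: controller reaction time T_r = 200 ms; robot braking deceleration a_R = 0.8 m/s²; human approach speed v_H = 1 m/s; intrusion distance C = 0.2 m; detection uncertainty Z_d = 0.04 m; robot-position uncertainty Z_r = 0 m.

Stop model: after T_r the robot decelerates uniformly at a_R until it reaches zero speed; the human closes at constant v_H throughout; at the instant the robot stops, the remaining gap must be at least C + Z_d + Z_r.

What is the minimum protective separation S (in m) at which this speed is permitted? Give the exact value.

S_min = 10333/3200 m = 3.2291 m

stop time T_s = (5/4)/(4/5) = 1.5625 s
robot in T_r: 1.2500·0.2000 = 0.2500 m
braking distance = 1.2500²/(2·0.8000) = 0.9766 m
person approaches 1.0000·(0.2000+1.5625) = 1.7625 m
C+Z_d+Z_r = 0.2000+0.0400+0.0000 = 0.2400 m
S_min ≈ 0.2500+0.9766+1.7625+0.2400  ⇒  S_min = 10333/3200 m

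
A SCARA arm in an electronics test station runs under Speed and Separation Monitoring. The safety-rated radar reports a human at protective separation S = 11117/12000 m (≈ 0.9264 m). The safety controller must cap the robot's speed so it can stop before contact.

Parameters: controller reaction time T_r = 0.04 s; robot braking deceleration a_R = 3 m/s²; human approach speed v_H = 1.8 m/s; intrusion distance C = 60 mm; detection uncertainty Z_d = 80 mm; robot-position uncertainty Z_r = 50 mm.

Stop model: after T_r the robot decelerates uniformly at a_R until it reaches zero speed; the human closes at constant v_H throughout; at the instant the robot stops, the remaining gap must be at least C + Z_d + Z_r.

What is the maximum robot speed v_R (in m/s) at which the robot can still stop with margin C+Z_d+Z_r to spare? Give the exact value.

quadratic (1/6)·v² + (16/25)·v + (-7973/12000) = 0
  disc = (16/25)² − 4·(1/6)·(-7973/12000) = 76729/90000 ; √disc = 277/300
  v_R = (−(16/25) + 277/300) / (2·(1/6)) = 17/20 m/s
check:
braking lasts T_s = (17/20)/3 = 0.2833 s
robot in T_r: 0.8500·0.0400 = 0.0340 m
braking distance = 0.8500²/(2·3.0000) = 0.1204 m
person approaches 1.8000·(0.0400+0.2833) = 0.5820 m
margins: 0.0600+0.0800+0.0500 = 0.1900 m
sum ≈ 0.0340+0.1204+0.5820+0.1900 ≈ 0.9264 m = S ✓

v_R_max = 17/20 m/s = 0.8500 m/s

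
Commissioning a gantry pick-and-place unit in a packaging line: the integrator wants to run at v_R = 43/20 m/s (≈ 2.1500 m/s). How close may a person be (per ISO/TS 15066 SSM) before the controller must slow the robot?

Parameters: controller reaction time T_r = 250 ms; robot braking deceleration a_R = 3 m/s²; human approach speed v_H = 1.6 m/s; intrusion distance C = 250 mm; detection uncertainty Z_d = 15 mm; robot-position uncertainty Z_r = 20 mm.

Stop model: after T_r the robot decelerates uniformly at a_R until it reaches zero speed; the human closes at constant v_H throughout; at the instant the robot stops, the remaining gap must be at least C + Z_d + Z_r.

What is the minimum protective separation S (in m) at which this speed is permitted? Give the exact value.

S_min = 1507/480 m = 3.1396 m

T_s = v_R/a_R = (43/20)/3 = 0.7167 s
robot covers v_R·T_r = 2.1500·0.2500 = 0.5375 m before braking
braking distance = 2.1500²/(2·3.0000) = 0.7704 m
human over T_r+T_s: 1.6000·(0.2500+0.7167) = 1.5467 m
C+Z_d+Z_r = 0.2500+0.0150+0.0200 = 0.2850 m
S_min ≈ 0.5375+0.7704+1.5467+0.2850  ⇒  S_min = 1507/480 m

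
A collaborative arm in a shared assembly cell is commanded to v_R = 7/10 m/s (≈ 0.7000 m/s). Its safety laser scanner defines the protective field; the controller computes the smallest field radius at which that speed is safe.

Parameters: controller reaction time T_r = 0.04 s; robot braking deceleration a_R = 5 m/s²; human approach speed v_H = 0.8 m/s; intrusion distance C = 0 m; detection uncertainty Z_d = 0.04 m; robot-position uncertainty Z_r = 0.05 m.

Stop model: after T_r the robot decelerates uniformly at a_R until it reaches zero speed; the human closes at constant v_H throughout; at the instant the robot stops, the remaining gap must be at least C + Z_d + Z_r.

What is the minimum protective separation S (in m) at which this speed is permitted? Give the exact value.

stop time T_s = (7/10)/5 = 0.1400 s
robot in T_r: 0.7000·0.0400 = 0.0280 m
robot under decel: 0.7000²/(2·5.0000) = 0.0490 m
person approaches 0.8000·(0.0400+0.1400) = 0.1440 m
C+Z_d+Z_r = 0.0000+0.0400+0.0500 = 0.0900 m
S_min ≈ 0.0280+0.0490+0.1440+0.0900  ⇒  S_min = 311/1000 m

S_min = 311/1000 m = 0.3110 m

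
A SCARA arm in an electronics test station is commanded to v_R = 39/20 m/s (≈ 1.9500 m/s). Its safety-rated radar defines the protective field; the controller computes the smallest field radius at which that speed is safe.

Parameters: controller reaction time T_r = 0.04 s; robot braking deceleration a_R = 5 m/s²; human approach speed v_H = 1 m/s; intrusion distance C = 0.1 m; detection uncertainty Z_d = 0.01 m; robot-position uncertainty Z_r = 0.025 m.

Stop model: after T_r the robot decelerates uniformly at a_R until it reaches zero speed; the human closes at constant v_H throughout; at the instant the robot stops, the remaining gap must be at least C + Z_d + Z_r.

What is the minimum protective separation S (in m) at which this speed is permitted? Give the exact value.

braking lasts T_s = (39/20)/5 = 0.3900 s
reaction-phase robot travel = 1.9500·0.0400 = 0.0780 m
robot under decel: 1.9500²/(2·5.0000) = 0.3802 m
human closes 1.0000·0.4300 = 0.4300 m
C+Z_d+Z_r = 0.1000+0.0100+0.0250 = 0.1350 m
S_min ≈ 0.0780+0.3802+0.4300+0.1350  ⇒  S_min = 4093/4000 m

S_min = 4093/4000 m = 1.0232 m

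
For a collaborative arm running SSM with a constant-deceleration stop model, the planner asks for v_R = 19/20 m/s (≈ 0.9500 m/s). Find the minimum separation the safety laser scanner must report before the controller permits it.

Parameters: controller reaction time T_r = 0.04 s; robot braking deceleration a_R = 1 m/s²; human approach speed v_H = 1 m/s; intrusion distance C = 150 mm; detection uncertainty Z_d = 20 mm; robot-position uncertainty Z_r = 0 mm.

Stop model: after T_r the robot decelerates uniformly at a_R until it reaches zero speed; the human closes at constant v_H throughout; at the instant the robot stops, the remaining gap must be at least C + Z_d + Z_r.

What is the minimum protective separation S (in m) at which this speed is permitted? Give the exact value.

stop time T_s = (19/20)/1 = 0.9500 s
robot in T_r: 0.9500·0.0400 = 0.0380 m
robot under decel: 0.9500²/(2·1.0000) = 0.4512 m
human closes 1.0000·0.9900 = 0.9900 m
residual clearance needed = 0.1500+0.0200+0.0000 = 0.1700 m
S_min ≈ 0.0380+0.4512+0.9900+0.1700  ⇒  S_min = 6597/4000 m

S_min = 6597/4000 m = 1.6493 m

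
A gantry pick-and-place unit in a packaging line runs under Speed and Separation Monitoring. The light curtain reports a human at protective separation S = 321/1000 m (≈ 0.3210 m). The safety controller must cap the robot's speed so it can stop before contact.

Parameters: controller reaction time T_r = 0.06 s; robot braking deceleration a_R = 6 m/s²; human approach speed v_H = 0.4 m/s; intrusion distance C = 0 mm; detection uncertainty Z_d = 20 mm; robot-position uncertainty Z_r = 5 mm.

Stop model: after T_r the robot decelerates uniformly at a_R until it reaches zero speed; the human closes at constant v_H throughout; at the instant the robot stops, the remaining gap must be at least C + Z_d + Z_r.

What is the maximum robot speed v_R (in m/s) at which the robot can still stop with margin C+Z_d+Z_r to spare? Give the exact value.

quadratic (1/12)·v² + (19/150)·v + (-34/125) = 0
  disc = (19/150)² − 4·(1/12)·(-34/125) = 2401/22500 ; √disc = 49/150
  v_R = (−(19/150) + 49/150) / (2·(1/12)) = 6/5 m/s
check:
braking lasts T_s = (6/5)/6 = 0.2000 s
robot covers v_R·T_r = 1.2000·0.0600 = 0.0720 m before braking
robot covers 1.2000·0.2000 − ½·6.0000·0.2000² = 0.1200 m while stopping
human closes 0.4000·0.2600 = 0.1040 m
C+Z_d+Z_r = 0.0000+0.0200+0.0050 = 0.0250 m
sum ≈ 0.0720+0.1200+0.1040+0.0250 ≈ 0.3210 m = S ✓

v_R_max = 6/5 m/s = 1.2000 m/s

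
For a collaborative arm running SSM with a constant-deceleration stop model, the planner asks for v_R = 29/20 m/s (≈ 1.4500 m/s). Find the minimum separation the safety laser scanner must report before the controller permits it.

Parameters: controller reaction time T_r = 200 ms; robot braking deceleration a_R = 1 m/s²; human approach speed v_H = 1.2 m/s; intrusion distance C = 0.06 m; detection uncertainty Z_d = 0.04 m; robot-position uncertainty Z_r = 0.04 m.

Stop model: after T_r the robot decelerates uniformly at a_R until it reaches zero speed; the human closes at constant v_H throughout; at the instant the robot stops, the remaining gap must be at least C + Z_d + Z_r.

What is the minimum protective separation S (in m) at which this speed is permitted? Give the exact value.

braking lasts T_s = (29/20)/1 = 1.4500 s
robot covers v_R·T_r = 1.4500·0.2000 = 0.2900 m before braking
braking distance = 1.4500²/(2·1.0000) = 1.0513 m
person approaches 1.2000·(0.2000+1.4500) = 1.9800 m
C+Z_d+Z_r = 0.0600+0.0400+0.0400 = 0.1400 m
S_min ≈ 0.2900+1.0513+1.9800+0.1400  ⇒  S_min = 2769/800 m

S_min = 2769/800 m = 3.4613 m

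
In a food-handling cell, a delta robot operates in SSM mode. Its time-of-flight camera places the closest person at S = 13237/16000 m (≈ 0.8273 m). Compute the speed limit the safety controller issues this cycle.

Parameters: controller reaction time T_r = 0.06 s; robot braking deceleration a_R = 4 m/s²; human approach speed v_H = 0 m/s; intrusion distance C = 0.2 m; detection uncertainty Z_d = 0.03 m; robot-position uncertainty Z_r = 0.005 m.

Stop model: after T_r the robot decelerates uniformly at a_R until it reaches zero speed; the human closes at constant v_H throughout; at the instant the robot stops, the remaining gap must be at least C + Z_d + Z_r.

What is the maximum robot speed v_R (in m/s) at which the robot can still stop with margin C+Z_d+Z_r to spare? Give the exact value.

at the boundary: (1/8)·v² + (3/50)·v + (-9477/16000) = 0
  disc = (3/50)² − 4·(1/8)·(-9477/16000) = 47961/160000 ; √disc = 219/400
  v_R = (−(3/50) + 219/400) / (2·(1/8)) = 39/20 m/s
check:
stop time T_s = (39/20)/4 = 0.4875 s
robot in T_r: 1.9500·0.0600 = 0.1170 m
braking distance = 1.9500²/(2·4.0000) = 0.4753 m
person approaches 0.0000·(0.0600+0.4875) = 0.0000 m
C+Z_d+Z_r = 0.2000+0.0300+0.0050 = 0.2350 m
sum ≈ 0.1170+0.4753+0.0000+0.2350 ≈ 0.8273 m = S ✓

v_R_max = 39/20 m/s = 1.9500 m/s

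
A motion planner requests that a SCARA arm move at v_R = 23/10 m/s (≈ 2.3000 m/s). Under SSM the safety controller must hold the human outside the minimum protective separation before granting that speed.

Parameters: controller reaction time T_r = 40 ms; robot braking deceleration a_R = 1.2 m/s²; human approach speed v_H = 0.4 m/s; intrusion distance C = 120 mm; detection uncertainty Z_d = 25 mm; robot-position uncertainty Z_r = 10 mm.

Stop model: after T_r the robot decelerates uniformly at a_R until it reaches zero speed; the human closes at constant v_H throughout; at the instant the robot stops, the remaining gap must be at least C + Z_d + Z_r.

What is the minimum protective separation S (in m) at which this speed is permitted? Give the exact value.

S_min = 19403/6000 m = 3.2338 m

T_s = v_R/a_R = (23/10)/(6/5) = 1.9167 s
robot in T_r: 2.3000·0.0400 = 0.0920 m
robot covers 2.3000·1.9167 − ½·1.2000·1.9167² = 2.2042 m while stopping
human over T_r+T_s: 0.4000·(0.0400+1.9167) = 0.7827 m
residual clearance needed = 0.1200+0.0250+0.0100 = 0.1550 m
S_min ≈ 0.0920+2.2042+0.7827+0.1550  ⇒  S_min = 19403/6000 m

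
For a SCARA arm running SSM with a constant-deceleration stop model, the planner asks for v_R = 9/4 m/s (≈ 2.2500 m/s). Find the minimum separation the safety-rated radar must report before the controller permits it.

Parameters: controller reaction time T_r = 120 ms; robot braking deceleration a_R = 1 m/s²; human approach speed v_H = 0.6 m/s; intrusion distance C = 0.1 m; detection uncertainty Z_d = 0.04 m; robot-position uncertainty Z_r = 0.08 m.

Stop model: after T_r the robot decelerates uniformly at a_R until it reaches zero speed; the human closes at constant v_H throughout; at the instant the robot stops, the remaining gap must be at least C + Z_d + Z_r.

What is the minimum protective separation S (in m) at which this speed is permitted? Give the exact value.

braking lasts T_s = (9/4)/1 = 2.2500 s
robot in T_r: 2.2500·0.1200 = 0.2700 m
braking distance = 2.2500²/(2·1.0000) = 2.5312 m
human over T_r+T_s: 0.6000·(0.1200+2.2500) = 1.4220 m
margins: 0.1000+0.0400+0.0800 = 0.2200 m
S_min ≈ 0.2700+2.5312+1.4220+0.2200  ⇒  S_min = 17773/4000 m

S_min = 17773/4000 m = 4.4432 m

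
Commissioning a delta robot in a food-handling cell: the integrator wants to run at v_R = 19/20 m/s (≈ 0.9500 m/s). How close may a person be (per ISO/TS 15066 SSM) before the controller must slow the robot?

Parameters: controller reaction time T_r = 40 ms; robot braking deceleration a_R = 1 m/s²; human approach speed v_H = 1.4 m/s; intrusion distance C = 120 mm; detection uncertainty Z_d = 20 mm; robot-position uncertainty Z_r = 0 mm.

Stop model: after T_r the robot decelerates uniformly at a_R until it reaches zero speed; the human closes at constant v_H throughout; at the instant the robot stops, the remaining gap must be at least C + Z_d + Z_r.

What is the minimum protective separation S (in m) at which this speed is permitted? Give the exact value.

S_min = 8061/4000 m = 2.0152 m

stop time T_s = (19/20)/1 = 0.9500 s
robot in T_r: 0.9500·0.0400 = 0.0380 m
braking distance = 0.9500²/(2·1.0000) = 0.4512 m
human over T_r+T_s: 1.4000·(0.0400+0.9500) = 1.3860 m
residual clearance needed = 0.1200+0.0200+0.0000 = 0.1400 m
S_min ≈ 0.0380+0.4512+1.3860+0.1400  ⇒  S_min = 8061/4000 m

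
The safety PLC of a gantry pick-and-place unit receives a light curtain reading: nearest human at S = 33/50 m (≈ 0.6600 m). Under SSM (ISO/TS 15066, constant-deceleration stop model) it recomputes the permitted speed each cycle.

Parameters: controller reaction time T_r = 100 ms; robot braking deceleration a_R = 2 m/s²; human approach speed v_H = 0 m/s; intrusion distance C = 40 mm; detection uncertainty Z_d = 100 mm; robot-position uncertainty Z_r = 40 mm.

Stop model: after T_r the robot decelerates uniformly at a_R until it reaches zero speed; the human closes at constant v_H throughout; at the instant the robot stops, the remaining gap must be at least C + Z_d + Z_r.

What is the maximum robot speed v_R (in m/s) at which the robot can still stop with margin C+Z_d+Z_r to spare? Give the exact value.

v_R_max = 6/5 m/s = 1.2000 m/s

quadratic (1/4)·v² + (1/10)·v + (-12/25) = 0
  disc = (1/10)² − 4·(1/4)·(-12/25) = 49/100 ; √disc = 7/10
  v_R = (−(1/10) + 7/10) / (2·(1/4)) = 6/5 m/s
check:
braking lasts T_s = (6/5)/2 = 0.6000 s
reaction-phase robot travel = 1.2000·0.1000 = 0.1200 m
robot covers 1.2000·0.6000 − ½·2.0000·0.6000² = 0.3600 m while stopping
human over T_r+T_s: 0.0000·(0.1000+0.6000) = 0.0000 m
C+Z_d+Z_r = 0.0400+0.1000+0.0400 = 0.1800 m
sum ≈ 0.1200+0.3600+0.0000+0.1800 ≈ 0.6600 m = S ✓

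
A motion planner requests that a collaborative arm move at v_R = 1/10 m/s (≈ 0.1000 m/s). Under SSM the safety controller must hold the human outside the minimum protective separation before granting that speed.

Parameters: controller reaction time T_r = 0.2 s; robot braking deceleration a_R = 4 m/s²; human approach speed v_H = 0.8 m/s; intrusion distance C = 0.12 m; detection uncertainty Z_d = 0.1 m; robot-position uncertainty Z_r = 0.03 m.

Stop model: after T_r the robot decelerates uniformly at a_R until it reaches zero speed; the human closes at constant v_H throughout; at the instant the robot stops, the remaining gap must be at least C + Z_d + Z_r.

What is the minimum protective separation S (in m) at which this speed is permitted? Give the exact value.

S_min = 361/800 m = 0.4512 m

stop time T_s = (1/10)/4 = 0.0250 s
robot covers v_R·T_r = 0.1000·0.2000 = 0.0200 m before braking
robot covers 0.1000·0.0250 − ½·4.0000·0.0250² = 0.0013 m while stopping
human over T_r+T_s: 0.8000·(0.2000+0.0250) = 0.1800 m
residual clearance needed = 0.1200+0.1000+0.0300 = 0.2500 m
S_min ≈ 0.0200+0.0013+0.1800+0.2500  ⇒  S_min = 361/800 m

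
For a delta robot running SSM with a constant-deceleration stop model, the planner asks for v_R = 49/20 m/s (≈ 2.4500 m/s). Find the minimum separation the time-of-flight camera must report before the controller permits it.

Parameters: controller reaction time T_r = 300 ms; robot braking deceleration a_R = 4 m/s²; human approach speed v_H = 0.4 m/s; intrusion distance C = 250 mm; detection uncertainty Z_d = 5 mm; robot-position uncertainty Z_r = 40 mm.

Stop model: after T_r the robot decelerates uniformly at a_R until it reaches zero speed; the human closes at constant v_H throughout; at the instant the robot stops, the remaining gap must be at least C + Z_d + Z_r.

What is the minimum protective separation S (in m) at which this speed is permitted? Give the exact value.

T_s = v_R/a_R = (49/20)/4 = 0.6125 s
robot covers v_R·T_r = 2.4500·0.3000 = 0.7350 m before braking
robot under decel: 2.4500²/(2·4.0000) = 0.7503 m
human closes 0.4000·0.9125 = 0.3650 m
C+Z_d+Z_r = 0.2500+0.0050+0.0400 = 0.2950 m
S_min ≈ 0.7350+0.7503+0.3650+0.2950  ⇒  S_min = 1373/640 m

S_min = 1373/640 m = 2.1453 m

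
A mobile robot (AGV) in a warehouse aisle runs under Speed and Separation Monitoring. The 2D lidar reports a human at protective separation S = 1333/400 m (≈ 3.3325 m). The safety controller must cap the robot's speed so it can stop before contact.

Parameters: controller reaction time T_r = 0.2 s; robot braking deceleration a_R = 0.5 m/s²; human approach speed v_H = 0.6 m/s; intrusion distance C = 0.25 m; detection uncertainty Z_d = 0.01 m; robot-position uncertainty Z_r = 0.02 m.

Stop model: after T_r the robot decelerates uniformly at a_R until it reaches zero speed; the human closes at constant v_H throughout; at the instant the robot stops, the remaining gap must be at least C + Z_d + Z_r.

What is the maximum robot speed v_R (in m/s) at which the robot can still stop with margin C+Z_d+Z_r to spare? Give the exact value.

at the boundary: (1)·v² + (7/5)·v + (-1173/400) = 0
  disc = (7/5)² − 4·(1)·(-1173/400) = 1369/100 ; √disc = 37/10
  v_R = (−(7/5) + 37/10) / (2·(1)) = 23/20 m/s
check:
T_s = v_R/a_R = (23/20)/(1/2) = 2.3000 s
reaction-phase robot travel = 1.1500·0.2000 = 0.2300 m
robot covers 1.1500·2.3000 − ½·0.5000·2.3000² = 1.3225 m while stopping
human over T_r+T_s: 0.6000·(0.2000+2.3000) = 1.5000 m
residual clearance needed = 0.2500+0.0100+0.0200 = 0.2800 m
sum ≈ 0.2300+1.3225+1.5000+0.2800 ≈ 3.3325 m = S ✓

v_R_max = 23/20 m/s = 1.1500 m/s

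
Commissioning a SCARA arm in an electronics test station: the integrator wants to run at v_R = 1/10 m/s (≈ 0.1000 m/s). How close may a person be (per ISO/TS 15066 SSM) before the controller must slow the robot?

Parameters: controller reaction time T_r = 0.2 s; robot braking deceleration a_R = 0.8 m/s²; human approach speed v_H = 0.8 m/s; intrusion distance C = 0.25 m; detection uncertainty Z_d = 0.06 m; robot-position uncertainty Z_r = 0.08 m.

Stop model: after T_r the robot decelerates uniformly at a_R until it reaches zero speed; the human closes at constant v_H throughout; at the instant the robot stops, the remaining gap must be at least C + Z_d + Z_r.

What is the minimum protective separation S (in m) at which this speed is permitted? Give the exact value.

S_min = 541/800 m = 0.6763 m

T_s = v_R/a_R = (1/10)/(4/5) = 0.1250 s
robot in T_r: 0.1000·0.2000 = 0.0200 m
braking distance = 0.1000²/(2·0.8000) = 0.0063 m
human over T_r+T_s: 0.8000·(0.2000+0.1250) = 0.2600 m
margins: 0.2500+0.0600+0.0800 = 0.3900 m
S_min ≈ 0.0200+0.0063+0.2600+0.3900  ⇒  S_min = 541/800 m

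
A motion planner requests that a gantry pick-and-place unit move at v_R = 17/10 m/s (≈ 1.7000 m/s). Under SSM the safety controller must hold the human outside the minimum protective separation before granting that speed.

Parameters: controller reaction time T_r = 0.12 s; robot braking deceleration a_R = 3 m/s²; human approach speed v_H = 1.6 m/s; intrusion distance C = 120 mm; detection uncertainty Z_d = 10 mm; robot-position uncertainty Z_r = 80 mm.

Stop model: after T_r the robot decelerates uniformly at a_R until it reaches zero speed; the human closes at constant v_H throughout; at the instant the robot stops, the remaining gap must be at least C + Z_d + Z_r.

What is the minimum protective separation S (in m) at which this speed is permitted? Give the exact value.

S_min = 5983/3000 m = 1.9943 m

braking lasts T_s = (17/10)/3 = 0.5667 s
reaction-phase robot travel = 1.7000·0.1200 = 0.2040 m
robot under decel: 1.7000²/(2·3.0000) = 0.4817 m
human over T_r+T_s: 1.6000·(0.1200+0.5667) = 1.0987 m
margins: 0.1200+0.0100+0.0800 = 0.2100 m
S_min ≈ 0.2040+0.4817+1.0987+0.2100  ⇒  S_min = 5983/3000 m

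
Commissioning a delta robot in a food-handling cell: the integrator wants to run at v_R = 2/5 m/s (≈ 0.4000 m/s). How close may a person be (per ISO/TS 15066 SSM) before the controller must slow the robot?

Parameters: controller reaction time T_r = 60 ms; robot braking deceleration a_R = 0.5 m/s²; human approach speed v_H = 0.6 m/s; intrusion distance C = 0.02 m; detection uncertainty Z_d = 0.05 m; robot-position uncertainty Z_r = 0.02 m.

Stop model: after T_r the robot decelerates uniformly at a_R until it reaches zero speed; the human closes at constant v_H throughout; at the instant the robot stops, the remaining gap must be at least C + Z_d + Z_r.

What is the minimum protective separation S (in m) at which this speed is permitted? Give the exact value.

S_min = 79/100 m = 0.7900 m

T_s = v_R/a_R = (2/5)/(1/2) = 0.8000 s
reaction-phase robot travel = 0.4000·0.0600 = 0.0240 m
braking distance = 0.4000²/(2·0.5000) = 0.1600 m
human closes 0.6000·0.8600 = 0.5160 m
C+Z_d+Z_r = 0.0200+0.0500+0.0200 = 0.0900 m
S_min ≈ 0.0240+0.1600+0.5160+0.0900  ⇒  S_min = 79/100 m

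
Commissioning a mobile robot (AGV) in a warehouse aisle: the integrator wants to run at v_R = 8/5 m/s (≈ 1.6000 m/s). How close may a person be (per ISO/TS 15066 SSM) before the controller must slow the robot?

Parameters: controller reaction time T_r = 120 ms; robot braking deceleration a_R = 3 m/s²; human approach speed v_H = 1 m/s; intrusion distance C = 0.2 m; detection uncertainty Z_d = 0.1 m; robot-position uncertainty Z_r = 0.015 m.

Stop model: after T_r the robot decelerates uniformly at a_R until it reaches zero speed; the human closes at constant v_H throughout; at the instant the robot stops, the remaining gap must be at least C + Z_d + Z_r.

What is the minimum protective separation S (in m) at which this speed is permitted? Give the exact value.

S_min = 1587/1000 m = 1.5870 m

braking lasts T_s = (8/5)/3 = 0.5333 s
reaction-phase robot travel = 1.6000·0.1200 = 0.1920 m
robot under decel: 1.6000²/(2·3.0000) = 0.4267 m
human over T_r+T_s: 1.0000·(0.1200+0.5333) = 0.6533 m
C+Z_d+Z_r = 0.2000+0.1000+0.0150 = 0.3150 m
S_min ≈ 0.1920+0.4267+0.6533+0.3150  ⇒  S_min = 1587/1000 m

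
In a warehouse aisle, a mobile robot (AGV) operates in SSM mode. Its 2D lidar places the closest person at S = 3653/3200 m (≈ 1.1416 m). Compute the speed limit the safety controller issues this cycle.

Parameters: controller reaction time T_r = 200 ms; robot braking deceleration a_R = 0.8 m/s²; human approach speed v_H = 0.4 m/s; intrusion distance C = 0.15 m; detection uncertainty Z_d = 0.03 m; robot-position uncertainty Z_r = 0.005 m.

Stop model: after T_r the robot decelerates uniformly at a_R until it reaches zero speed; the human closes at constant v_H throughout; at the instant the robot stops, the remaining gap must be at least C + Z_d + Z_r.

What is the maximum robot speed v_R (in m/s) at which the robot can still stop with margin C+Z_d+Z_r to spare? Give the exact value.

v_R_max = 3/4 m/s = 0.7500 m/s

quadratic (5/8)·v² + (7/10)·v + (-561/640) = 0
  disc = (7/10)² − 4·(5/8)·(-561/640) = 17161/6400 ; √disc = 131/80
  v_R = (−(7/10) + 131/80) / (2·(5/8)) = 3/4 m/s
check:
T_s = v_R/a_R = (3/4)/(4/5) = 0.9375 s
robot covers v_R·T_r = 0.7500·0.2000 = 0.1500 m before braking
robot covers 0.7500·0.9375 − ½·0.8000·0.9375² = 0.3516 m while stopping
human closes 0.4000·1.1375 = 0.4550 m
C+Z_d+Z_r = 0.1500+0.0300+0.0050 = 0.1850 m
sum ≈ 0.1500+0.3516+0.4550+0.1850 ≈ 1.1416 m = S ✓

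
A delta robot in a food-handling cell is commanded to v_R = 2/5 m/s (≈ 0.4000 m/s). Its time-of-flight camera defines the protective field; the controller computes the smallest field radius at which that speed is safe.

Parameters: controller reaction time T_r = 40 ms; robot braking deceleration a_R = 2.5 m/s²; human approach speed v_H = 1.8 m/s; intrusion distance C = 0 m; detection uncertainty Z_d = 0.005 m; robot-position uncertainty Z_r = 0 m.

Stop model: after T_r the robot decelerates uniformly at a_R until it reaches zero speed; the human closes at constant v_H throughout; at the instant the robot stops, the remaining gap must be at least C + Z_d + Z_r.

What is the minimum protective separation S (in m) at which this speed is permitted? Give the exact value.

S_min = 413/1000 m = 0.4130 m

braking lasts T_s = (2/5)/(5/2) = 0.1600 s
reaction-phase robot travel = 0.4000·0.0400 = 0.0160 m
robot covers 0.4000·0.1600 − ½·2.5000·0.1600² = 0.0320 m while stopping
human closes 1.8000·0.2000 = 0.3600 m
residual clearance needed = 0.0000+0.0050+0.0000 = 0.0050 m
S_min ≈ 0.0160+0.0320+0.3600+0.0050  ⇒  S_min = 413/1000 m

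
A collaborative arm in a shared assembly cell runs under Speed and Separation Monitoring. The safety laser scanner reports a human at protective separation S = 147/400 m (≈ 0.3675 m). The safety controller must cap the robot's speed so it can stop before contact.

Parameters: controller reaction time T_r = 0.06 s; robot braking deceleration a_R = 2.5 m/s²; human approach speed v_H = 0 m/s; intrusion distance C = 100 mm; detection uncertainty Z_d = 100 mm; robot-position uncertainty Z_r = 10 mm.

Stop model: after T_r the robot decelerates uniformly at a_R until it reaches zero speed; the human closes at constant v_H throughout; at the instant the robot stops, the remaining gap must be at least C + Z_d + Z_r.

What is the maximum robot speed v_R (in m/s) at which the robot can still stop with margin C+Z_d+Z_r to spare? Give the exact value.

at the boundary: (1/5)·v² + (3/50)·v + (-63/400) = 0
  disc = (3/50)² − 4·(1/5)·(-63/400) = 81/625 ; √disc = 9/25
  v_R = (−(3/50) + 9/25) / (2·(1/5)) = 3/4 m/s
check:
braking lasts T_s = (3/4)/(5/2) = 0.3000 s
robot covers v_R·T_r = 0.7500·0.0600 = 0.0450 m before braking
robot under decel: 0.7500²/(2·2.5000) = 0.1125 m
person approaches 0.0000·(0.0600+0.3000) = 0.0000 m
margins: 0.1000+0.1000+0.0100 = 0.2100 m
sum ≈ 0.0450+0.1125+0.0000+0.2100 ≈ 0.3675 m = S ✓

v_R_max = 3/4 m/s = 0.7500 m/s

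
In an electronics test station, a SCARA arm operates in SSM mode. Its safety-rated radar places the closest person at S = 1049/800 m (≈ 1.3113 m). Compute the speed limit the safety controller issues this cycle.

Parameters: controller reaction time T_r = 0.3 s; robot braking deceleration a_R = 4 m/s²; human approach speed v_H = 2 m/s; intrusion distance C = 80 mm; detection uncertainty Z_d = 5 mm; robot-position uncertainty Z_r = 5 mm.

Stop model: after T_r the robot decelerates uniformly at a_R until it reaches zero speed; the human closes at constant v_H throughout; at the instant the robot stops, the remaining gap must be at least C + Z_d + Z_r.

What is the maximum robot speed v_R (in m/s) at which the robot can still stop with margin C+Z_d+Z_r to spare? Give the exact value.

v_R_max = 7/10 m/s = 0.7000 m/s

collect terms ⇒ (1/8)·v_R² + (4/5)·v_R + (-497/800) = 0
  disc = (4/5)² − 4·(1/8)·(-497/800) = 1521/1600 ; √disc = 39/40
  v_R = (−(4/5) + 39/40) / (2·(1/8)) = 7/10 m/s
check:
T_s = v_R/a_R = (7/10)/4 = 0.1750 s
robot covers v_R·T_r = 0.7000·0.3000 = 0.2100 m before braking
braking distance = 0.7000²/(2·4.0000) = 0.0612 m
human over T_r+T_s: 2.0000·(0.3000+0.1750) = 0.9500 m
C+Z_d+Z_r = 0.0800+0.0050+0.0050 = 0.0900 m
sum ≈ 0.2100+0.0612+0.9500+0.0900 ≈ 1.3113 m = S ✓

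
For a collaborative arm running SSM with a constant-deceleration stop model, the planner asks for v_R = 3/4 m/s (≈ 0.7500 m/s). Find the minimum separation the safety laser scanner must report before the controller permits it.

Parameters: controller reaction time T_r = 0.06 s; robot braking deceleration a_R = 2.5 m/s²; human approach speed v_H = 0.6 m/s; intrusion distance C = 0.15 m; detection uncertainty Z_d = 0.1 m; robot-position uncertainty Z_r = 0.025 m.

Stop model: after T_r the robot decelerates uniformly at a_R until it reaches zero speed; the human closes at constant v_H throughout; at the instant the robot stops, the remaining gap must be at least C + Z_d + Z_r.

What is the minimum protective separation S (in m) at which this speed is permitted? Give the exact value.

S_min = 1297/2000 m = 0.6485 m

T_s = v_R/a_R = (3/4)/(5/2) = 0.3000 s
robot in T_r: 0.7500·0.0600 = 0.0450 m
braking distance = 0.7500²/(2·2.5000) = 0.1125 m
human over T_r+T_s: 0.6000·(0.0600+0.3000) = 0.2160 m
C+Z_d+Z_r = 0.1500+0.1000+0.0250 = 0.2750 m
S_min ≈ 0.0450+0.1125+0.2160+0.2750  ⇒  S_min = 1297/2000 m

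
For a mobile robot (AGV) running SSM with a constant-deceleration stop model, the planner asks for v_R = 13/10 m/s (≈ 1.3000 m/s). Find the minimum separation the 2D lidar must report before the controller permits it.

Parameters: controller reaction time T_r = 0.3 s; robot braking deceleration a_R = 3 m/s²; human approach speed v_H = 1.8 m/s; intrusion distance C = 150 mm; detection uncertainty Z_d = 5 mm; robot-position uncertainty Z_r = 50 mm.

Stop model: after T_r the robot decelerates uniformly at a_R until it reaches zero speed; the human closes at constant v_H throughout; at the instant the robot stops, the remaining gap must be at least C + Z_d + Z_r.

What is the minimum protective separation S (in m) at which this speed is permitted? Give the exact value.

braking lasts T_s = (13/10)/3 = 0.4333 s
robot in T_r: 1.3000·0.3000 = 0.3900 m
robot under decel: 1.3000²/(2·3.0000) = 0.2817 m
human closes 1.8000·0.7333 = 1.3200 m
residual clearance needed = 0.1500+0.0050+0.0500 = 0.2050 m
S_min ≈ 0.3900+0.2817+1.3200+0.2050  ⇒  S_min = 659/300 m

S_min = 659/300 m = 2.1967 m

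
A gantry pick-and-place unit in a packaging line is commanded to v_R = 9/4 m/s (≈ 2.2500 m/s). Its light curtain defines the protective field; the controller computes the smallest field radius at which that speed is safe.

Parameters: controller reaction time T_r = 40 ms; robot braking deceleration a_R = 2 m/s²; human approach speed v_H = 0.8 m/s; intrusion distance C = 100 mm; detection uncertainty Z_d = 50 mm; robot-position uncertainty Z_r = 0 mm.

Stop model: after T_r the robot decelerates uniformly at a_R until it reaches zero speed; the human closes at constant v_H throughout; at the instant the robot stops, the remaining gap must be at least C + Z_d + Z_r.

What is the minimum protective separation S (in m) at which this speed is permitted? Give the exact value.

braking lasts T_s = (9/4)/2 = 1.1250 s
reaction-phase robot travel = 2.2500·0.0400 = 0.0900 m
robot under decel: 2.2500²/(2·2.0000) = 1.2656 m
human closes 0.8000·1.1650 = 0.9320 m
residual clearance needed = 0.1000+0.0500+0.0000 = 0.1500 m
S_min ≈ 0.0900+1.2656+0.9320+0.1500  ⇒  S_min = 19501/8000 m

S_min = 19501/8000 m = 2.4376 m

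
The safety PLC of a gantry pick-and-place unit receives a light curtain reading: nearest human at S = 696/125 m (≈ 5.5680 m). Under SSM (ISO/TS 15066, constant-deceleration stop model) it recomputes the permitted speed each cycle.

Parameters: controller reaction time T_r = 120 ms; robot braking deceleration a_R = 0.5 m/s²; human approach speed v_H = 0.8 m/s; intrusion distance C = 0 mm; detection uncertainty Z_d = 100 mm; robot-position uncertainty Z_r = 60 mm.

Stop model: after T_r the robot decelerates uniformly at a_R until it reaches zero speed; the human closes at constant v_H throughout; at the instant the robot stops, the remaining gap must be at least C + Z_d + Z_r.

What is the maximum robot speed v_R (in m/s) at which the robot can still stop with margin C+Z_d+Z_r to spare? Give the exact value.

at the boundary: (1)·v² + (43/25)·v + (-664/125) = 0
  disc = (43/25)² − 4·(1)·(-664/125) = 15129/625 ; √disc = 123/25
  v_R = (−(43/25) + 123/25) / (2·(1)) = 8/5 m/s
check:
T_s = v_R/a_R = (8/5)/(1/2) = 3.2000 s
reaction-phase robot travel = 1.6000·0.1200 = 0.1920 m
braking distance = 1.6000²/(2·0.5000) = 2.5600 m
human closes 0.8000·3.3200 = 2.6560 m
C+Z_d+Z_r = 0.0000+0.1000+0.0600 = 0.1600 m
sum ≈ 0.1920+2.5600+2.6560+0.1600 ≈ 5.5680 m = S ✓

v_R_max = 8/5 m/s = 1.6000 m/s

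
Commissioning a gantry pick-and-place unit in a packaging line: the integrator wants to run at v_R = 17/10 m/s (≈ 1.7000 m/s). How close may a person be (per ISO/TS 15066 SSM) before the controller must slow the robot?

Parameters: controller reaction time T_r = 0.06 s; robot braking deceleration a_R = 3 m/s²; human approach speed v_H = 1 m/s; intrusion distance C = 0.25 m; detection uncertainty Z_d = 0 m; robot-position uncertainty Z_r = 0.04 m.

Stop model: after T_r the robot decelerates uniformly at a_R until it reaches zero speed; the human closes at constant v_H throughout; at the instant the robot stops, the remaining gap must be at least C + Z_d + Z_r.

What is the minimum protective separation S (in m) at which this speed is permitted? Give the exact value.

S_min = 4501/3000 m = 1.5003 m

braking lasts T_s = (17/10)/3 = 0.5667 s
robot covers v_R·T_r = 1.7000·0.0600 = 0.1020 m before braking
braking distance = 1.7000²/(2·3.0000) = 0.4817 m
human closes 1.0000·0.6267 = 0.6267 m
margins: 0.2500+0.0000+0.0400 = 0.2900 m
S_min ≈ 0.1020+0.4817+0.6267+0.2900  ⇒  S_min = 4501/3000 m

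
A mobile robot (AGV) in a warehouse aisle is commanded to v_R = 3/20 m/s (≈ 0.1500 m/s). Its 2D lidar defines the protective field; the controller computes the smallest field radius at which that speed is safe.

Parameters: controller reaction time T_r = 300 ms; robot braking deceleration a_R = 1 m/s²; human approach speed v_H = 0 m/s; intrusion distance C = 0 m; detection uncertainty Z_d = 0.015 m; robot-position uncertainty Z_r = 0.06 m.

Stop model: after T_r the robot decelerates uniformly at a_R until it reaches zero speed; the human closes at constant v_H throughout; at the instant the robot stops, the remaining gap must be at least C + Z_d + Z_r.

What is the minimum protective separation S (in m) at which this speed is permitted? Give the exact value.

S_min = 21/160 m = 0.1313 m

T_s = v_R/a_R = (3/20)/1 = 0.1500 s
robot covers v_R·T_r = 0.1500·0.3000 = 0.0450 m before braking
robot covers 0.1500·0.1500 − ½·1.0000·0.1500² = 0.0112 m while stopping
human over T_r+T_s: 0.0000·(0.3000+0.1500) = 0.0000 m
C+Z_d+Z_r = 0.0000+0.0150+0.0600 = 0.0750 m
S_min ≈ 0.0450+0.0112+0.0000+0.0750  ⇒  S_min = 21/160 m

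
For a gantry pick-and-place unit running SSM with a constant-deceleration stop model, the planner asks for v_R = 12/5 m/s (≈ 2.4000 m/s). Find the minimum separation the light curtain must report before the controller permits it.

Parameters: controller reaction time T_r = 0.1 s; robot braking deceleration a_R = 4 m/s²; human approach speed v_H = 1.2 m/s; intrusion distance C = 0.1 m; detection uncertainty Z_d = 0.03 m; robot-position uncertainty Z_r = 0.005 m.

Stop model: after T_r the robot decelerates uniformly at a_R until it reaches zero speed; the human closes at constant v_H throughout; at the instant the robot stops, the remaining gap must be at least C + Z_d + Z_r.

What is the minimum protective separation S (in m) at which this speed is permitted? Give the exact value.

T_s = v_R/a_R = (12/5)/4 = 0.6000 s
reaction-phase robot travel = 2.4000·0.1000 = 0.2400 m
braking distance = 2.4000²/(2·4.0000) = 0.7200 m
human closes 1.2000·0.7000 = 0.8400 m
residual clearance needed = 0.1000+0.0300+0.0050 = 0.1350 m
S_min ≈ 0.2400+0.7200+0.8400+0.1350  ⇒  S_min = 387/200 m

S_min = 387/200 m = 1.9350 m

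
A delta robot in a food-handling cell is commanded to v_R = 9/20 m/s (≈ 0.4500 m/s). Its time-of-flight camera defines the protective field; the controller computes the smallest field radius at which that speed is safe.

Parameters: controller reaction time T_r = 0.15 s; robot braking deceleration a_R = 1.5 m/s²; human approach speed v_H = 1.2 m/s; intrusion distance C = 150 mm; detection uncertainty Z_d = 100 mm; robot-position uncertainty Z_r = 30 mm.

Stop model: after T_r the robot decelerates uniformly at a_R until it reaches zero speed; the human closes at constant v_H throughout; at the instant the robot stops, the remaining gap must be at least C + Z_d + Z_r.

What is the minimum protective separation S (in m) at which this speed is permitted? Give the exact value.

S_min = 191/200 m = 0.9550 m

stop time T_s = (9/20)/(3/2) = 0.3000 s
reaction-phase robot travel = 0.4500·0.1500 = 0.0675 m
robot under decel: 0.4500²/(2·1.5000) = 0.0675 m
human over T_r+T_s: 1.2000·(0.1500+0.3000) = 0.5400 m
C+Z_d+Z_r = 0.1500+0.1000+0.0300 = 0.2800 m
S_min ≈ 0.0675+0.0675+0.5400+0.2800  ⇒  S_min = 191/200 m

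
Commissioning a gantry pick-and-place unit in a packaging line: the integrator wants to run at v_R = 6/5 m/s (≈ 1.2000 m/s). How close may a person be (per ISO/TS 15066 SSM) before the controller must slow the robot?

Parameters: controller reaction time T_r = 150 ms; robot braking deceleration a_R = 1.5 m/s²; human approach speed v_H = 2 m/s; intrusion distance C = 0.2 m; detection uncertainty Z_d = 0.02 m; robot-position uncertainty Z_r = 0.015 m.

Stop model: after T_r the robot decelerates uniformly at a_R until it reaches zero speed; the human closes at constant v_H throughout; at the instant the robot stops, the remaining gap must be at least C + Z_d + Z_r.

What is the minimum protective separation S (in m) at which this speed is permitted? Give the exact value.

T_s = v_R/a_R = (6/5)/(3/2) = 0.8000 s
robot in T_r: 1.2000·0.1500 = 0.1800 m
robot under decel: 1.2000²/(2·1.5000) = 0.4800 m
human closes 2.0000·0.9500 = 1.9000 m
C+Z_d+Z_r = 0.2000+0.0200+0.0150 = 0.2350 m
S_min ≈ 0.1800+0.4800+1.9000+0.2350  ⇒  S_min = 559/200 m

S_min = 559/200 m = 2.7950 m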